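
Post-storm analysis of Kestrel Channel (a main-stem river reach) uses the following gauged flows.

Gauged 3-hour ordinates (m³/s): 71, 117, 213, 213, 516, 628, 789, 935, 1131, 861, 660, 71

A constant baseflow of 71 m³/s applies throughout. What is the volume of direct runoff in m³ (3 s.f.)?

V ≈ 5.78 × 10^7 m³

Direct-runoff ordinates (Q − Q_b): 0.0, 46.0, 142.0, 142.0, 445.0, 557.0, 718.0, 864.0, 1060.0, 790.0, 589.0, 0.0 m³/s.
ΣQ_DR = 5353 m³/s.
With Δt = 3 h = 10800 s, V = ΣQ_DR · Δt = 5353 × 10800 = 5.78 × 10^7 m³.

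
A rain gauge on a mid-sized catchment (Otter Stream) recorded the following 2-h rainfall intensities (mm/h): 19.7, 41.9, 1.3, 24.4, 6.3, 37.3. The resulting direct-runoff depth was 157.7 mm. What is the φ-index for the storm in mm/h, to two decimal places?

Only the 4 blocks with intensity above φ contribute runoff: 19.7, 41.9, 24.4, 37.3 mm/h.
Σ(I−φ)·Δt = d  ⇒  (19.7+41.9+24.4+37.3 − 4φ)·2 = 157.7
φ = (123.3 − 157.7/2) / 4 = 11.11 mm/h.

φ ≈ 11.11 mm/h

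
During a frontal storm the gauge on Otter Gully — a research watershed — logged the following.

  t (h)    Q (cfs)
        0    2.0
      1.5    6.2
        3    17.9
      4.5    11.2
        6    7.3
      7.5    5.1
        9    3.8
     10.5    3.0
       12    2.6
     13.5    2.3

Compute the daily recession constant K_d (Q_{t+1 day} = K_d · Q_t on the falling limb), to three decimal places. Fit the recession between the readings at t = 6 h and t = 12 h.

Between t = 6 h and t = 12 h the flow falls from 7.3 to 2.6 cfs over 4×1.5 h = 6 h.
Per-interval ratio K = (2.6/7.3)^(1/4) = 0.7725; K_d = K^(24/1.5) = 0.016.

K_d ≈ 0.016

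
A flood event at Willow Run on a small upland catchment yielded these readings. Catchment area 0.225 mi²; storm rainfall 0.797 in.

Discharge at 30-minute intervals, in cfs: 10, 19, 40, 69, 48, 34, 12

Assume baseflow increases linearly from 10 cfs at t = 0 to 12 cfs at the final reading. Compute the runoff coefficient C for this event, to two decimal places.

ΣQ_DR = 155.0 cfs; V = ΣQ_DR·Δt = 2.790 × 10^5 ft³.
Runoff depth d = V / A = 0.5337 in.
C = d / P = 0.5337 / 0.797 = 0.67.

C ≈ 0.67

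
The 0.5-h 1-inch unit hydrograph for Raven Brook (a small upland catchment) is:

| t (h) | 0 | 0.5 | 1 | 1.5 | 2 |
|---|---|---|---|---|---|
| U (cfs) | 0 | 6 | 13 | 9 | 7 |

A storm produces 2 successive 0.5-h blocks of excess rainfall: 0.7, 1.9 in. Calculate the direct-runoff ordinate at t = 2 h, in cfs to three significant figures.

Q ≈ 22.0 cfs

By discrete convolution, Q_j = Σ (P_i / 1 in) · U_{j−i}.
At t = 2 h (j=4): Q = (0.7/1)·7 + (1.9/1)·9 = 22.0 cfs.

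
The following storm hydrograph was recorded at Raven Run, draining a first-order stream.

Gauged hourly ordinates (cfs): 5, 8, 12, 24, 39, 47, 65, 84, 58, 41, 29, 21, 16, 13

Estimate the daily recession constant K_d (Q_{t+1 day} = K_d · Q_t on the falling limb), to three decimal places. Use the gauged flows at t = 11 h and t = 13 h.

Between t = 11 h and t = 13 h the flow falls from 21 to 13 cfs over 2×1 h = 2 h.
Per-interval ratio K = (13/21)^(1/2) = 0.7868; K_d = K^(24/1) = 0.003.

K_d ≈ 0.003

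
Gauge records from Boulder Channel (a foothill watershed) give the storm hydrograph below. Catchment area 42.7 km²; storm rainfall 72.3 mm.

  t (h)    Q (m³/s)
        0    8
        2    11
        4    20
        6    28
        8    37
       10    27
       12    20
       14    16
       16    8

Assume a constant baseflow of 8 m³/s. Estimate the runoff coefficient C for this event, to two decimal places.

C ≈ 0.24

ΣQ_DR = 103.0 m³/s; V = ΣQ_DR·Δt = 7.416 × 10^5 m³.
Runoff depth d = V / A = 17.37 mm.
C = d / P = 17.37 / 72.3 = 0.24.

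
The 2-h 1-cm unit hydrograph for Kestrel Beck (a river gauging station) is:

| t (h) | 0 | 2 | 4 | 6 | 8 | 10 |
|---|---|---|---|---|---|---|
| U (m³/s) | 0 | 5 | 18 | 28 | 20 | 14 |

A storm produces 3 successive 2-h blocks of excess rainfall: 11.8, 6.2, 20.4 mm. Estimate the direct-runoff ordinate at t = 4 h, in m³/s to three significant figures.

Q ≈ 24.3 m³/s

By discrete convolution, Q_j = Σ (P_i / 10 mm) · U_{j−i}.
At t = 4 h (j=2): Q = (11.8/10)·18 + (6.2/10)·5 + (20.4/10)·0 = 24.3 m³/s.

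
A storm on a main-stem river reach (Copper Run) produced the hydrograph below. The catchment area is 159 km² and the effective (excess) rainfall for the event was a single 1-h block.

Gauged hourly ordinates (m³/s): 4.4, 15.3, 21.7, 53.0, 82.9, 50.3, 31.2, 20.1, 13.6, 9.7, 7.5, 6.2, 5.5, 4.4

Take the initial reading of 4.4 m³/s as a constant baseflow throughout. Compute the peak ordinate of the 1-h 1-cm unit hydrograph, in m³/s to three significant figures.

Direct runoff: 0.0, 10.9, 17.3, 48.6, 78.5, 45.9, 26.8, 15.7, 9.2, 5.3, 3.1, 1.8, 1.1, 0.0 m³/s; ΣQ_DR = 264.2 m³/s, peak = 78.5 m³/s.
Runoff depth d = ΣQ_DR·Δt / A = 264.2 × 3600 / (159 km²) = 5.982 mm.
The 1-cm UH is the DRH scaled by (10 mm)/d, so U_p = 78.5 × 10/5.982 = 131 m³/s.

U_p ≈ 131 m³/s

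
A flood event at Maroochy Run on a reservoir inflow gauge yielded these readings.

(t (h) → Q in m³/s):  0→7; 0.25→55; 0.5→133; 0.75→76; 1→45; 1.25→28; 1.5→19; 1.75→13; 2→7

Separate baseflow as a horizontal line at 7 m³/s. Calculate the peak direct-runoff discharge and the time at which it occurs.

Subtracting baseflow gives direct-runoff ordinates: 0.0, 48.0, 126.0, 69.0, 38.0, 21.0, 12.0, 6.0, 0.0 m³/s.
The maximum is 126.0 m³/s, occurring at the reading for t = 0.5 h.

Q_p = 126.0 m³/s at t = 0.5 h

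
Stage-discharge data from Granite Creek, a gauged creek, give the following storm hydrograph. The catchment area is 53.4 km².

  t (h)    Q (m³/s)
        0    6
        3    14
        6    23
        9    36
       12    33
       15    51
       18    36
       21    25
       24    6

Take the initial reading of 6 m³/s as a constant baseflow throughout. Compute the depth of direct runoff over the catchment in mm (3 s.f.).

Direct runoff: 0.0, 8.0, 17.0, 30.0, 27.0, 45.0, 30.0, 19.0, 0.0 m³/s; ΣQ_DR = 176.0 m³/s.
V = ΣQ_DR · Δt = 176.0 × 10800 s = 1.901 × 10^6 m³.
Over A = 53.4 km², depth = V / A = 35.6 mm.

d ≈ 35.6 mm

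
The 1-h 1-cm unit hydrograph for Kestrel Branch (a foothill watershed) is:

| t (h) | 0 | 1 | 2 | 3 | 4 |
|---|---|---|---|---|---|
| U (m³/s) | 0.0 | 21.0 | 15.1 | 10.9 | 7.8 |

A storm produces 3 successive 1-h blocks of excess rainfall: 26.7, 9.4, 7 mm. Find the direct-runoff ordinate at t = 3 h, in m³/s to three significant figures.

Q ≈ 58.0 m³/s

By discrete convolution, Q_j = Σ (P_i / 10 mm) · U_{j−i}.
At t = 3 h (j=3): Q = (26.7/10)·10.9 + (9.4/10)·15.1 + (7/10)·21.0 = 58.0 m³/s.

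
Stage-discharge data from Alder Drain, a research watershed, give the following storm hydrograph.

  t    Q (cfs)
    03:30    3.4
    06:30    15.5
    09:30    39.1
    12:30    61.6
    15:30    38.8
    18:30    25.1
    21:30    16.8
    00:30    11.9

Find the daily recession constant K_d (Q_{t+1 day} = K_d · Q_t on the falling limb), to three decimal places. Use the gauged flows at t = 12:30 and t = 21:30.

K_d ≈ 0.031

Between t = 12:30 and t = 21:30 the flow falls from 61.6 to 16.8 cfs over 3×3 h = 9 h.
Per-interval ratio K = (16.8/61.6)^(1/3) = 0.6485; K_d = K^(24/3) = 0.031.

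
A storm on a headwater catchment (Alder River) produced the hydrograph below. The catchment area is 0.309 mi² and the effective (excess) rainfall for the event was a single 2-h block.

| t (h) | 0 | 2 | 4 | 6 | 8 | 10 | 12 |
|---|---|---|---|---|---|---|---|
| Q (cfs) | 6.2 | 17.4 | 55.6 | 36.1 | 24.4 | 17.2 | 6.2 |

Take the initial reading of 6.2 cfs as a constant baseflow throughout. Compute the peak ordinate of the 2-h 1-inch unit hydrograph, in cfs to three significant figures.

U_p ≈ 41.1 cfs

Direct runoff: 0.0, 11.2, 49.4, 29.9, 18.2, 11.0, 0.0 cfs; ΣQ_DR = 119.7 cfs, peak = 49.4 cfs.
Runoff depth d = ΣQ_DR·Δt / A = 119.7 × 7200 / (0.309 mi²) = 1.201 in.
The 1-inch UH is the DRH scaled by (1 in)/d, so U_p = 49.4 × 1/1.201 = 41.1 cfs.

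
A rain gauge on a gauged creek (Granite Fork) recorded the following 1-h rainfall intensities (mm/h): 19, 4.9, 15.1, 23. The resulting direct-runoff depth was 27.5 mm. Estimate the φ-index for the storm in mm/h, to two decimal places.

Only the 3 blocks with intensity above φ contribute runoff: 19, 15.1, 23 mm/h.
Σ(I−φ)·Δt = d  ⇒  (19+15.1+23 − 3φ)·1 = 27.5
φ = (57.10 − 27.5/1) / 3 = 9.87 mm/h.

φ ≈ 9.87 mm/h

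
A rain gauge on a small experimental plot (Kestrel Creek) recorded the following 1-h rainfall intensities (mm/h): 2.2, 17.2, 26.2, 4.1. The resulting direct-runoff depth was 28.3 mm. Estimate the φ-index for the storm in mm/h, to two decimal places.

φ ≈ 7.55 mm/h

Only the 2 blocks with intensity above φ contribute runoff: 17.2, 26.2 mm/h.
Σ(I−φ)·Δt = d  ⇒  (17.2+26.2 − 2φ)·1 = 28.3
φ = (43.40 − 28.3/1) / 2 = 7.55 mm/h.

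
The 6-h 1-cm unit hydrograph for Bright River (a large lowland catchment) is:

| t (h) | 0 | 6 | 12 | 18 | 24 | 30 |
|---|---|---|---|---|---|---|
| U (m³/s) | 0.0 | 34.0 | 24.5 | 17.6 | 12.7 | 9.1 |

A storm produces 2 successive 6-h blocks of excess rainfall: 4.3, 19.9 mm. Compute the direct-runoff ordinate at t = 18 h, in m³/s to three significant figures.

By discrete convolution, Q_j = Σ (P_i / 10 mm) · U_{j−i}.
At t = 18 h (j=3): Q = (4.3/10)·17.6 + (19.9/10)·24.5 = 56.3 m³/s.

Q ≈ 56.3 m³/s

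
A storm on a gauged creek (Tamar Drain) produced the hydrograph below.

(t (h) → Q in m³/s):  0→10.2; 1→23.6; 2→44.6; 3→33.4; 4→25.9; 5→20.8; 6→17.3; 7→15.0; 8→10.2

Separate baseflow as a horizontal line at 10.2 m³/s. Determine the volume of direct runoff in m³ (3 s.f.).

Direct-runoff ordinates (Q − Q_b): 0.0, 13.4, 34.4, 23.2, 15.7, 10.6, 7.1, 4.8, 0.0 m³/s.
ΣQ_DR = 109.2 m³/s.
With Δt = 1 h = 3600 s, V = ΣQ_DR · Δt = 109.2 × 3600 = 3.93 × 10^5 m³.

V ≈ 3.93 × 10^5 m³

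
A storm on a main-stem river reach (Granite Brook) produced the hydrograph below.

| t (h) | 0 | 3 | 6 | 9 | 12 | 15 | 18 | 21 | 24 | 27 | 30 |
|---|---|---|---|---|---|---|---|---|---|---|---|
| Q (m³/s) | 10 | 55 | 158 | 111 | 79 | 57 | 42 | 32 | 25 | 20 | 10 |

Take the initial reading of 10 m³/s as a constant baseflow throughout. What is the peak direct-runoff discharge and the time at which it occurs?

Q_p = 148.0 m³/s at t = 6 h

Subtracting baseflow gives direct-runoff ordinates: 0.0, 45.0, 148.0, 101.0, 69.0, 47.0, 32.0, 22.0, 15.0, 10.0, 0.0 m³/s.
The maximum is 148.0 m³/s, occurring at the reading for t = 6 h.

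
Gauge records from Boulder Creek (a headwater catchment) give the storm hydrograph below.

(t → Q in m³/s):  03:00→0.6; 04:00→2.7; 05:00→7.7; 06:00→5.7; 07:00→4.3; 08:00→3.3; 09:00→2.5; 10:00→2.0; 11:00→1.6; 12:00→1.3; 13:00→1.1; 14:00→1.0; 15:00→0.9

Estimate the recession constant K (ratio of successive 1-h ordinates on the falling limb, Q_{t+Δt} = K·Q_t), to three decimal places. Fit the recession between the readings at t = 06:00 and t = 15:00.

K ≈ 0.815

Using the recession-limb readings at t = 06:00 and t = 15:00: Q falls from 5.7 to 0.9 m³/s over 9 intervals.
K = (Q₂/Q₁)^(1/9) = (0.9/5.7)^(1/9) = 0.815.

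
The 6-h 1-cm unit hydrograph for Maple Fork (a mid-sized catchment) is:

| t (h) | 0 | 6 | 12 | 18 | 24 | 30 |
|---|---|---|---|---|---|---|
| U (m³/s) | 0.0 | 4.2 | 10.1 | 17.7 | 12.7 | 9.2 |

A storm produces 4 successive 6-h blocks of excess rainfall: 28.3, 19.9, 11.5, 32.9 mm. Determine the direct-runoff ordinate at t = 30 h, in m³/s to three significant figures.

Q ≈ 105 m³/s

By discrete convolution, Q_j = Σ (P_i / 10 mm) · U_{j−i}.
At t = 30 h (j=5): Q = (28.3/10)·9.2 + (19.9/10)·12.7 + (11.5/10)·17.7 + (32.9/10)·10.1 = 105 m³/s.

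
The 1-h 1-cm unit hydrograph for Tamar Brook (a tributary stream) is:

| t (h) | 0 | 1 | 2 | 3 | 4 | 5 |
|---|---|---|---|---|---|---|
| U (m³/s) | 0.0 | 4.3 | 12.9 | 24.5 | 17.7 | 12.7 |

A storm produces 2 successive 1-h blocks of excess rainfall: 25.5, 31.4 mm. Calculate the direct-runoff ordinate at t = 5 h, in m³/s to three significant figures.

Q ≈ 88.0 m³/s

By discrete convolution, Q_j = Σ (P_i / 10 mm) · U_{j−i}.
At t = 5 h (j=5): Q = (25.5/10)·12.7 + (31.4/10)·17.7 = 88.0 m³/s.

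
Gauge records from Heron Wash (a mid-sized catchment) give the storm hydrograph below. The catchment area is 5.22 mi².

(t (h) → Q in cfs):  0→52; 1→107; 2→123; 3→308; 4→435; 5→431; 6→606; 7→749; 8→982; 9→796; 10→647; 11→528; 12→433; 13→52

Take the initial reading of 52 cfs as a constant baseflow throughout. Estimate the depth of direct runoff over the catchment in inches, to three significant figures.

d ≈ 1.64 in

Direct runoff: 0.0, 55.0, 71.0, 256.0, 383.0, 379.0, 554.0, 697.0, 930.0, 744.0, 595.0, 476.0, 381.0, 0.0 cfs; ΣQ_DR = 5521 cfs.
V = ΣQ_DR · Δt = 5521 × 3600 s = 1.988 × 10^7 ft³.
Over A = 5.22 mi², depth = V / A = 1.64 in.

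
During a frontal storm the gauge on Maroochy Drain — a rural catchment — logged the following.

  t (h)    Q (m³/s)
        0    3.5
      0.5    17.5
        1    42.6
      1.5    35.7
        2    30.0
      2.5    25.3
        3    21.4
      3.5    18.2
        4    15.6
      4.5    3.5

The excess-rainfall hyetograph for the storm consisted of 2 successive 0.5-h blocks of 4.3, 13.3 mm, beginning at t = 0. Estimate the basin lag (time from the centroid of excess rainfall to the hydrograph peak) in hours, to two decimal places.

t_L ≈ 0.37 h

Centroid of excess rainfall: t_c = Σ P_i·t̄_i / ΣP_i = 0.6278 h (block centres at 0.25, 0.75 h).
Hydrograph peak occurs at t = 1 h, so basin lag t_L = 1 − 0.6278 = 0.37 h.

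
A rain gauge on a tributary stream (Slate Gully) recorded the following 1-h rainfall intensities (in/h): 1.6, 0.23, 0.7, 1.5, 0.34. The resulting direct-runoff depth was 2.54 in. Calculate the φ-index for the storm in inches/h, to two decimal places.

Only the 3 blocks with intensity above φ contribute runoff: 1.6, 0.7, 1.5 in/h.
Σ(I−φ)·Δt = d  ⇒  (1.6+0.7+1.5 − 3φ)·1 = 2.54
φ = (3.800 − 2.54/1) / 3 = 0.42 in/h.

φ ≈ 0.42 in/h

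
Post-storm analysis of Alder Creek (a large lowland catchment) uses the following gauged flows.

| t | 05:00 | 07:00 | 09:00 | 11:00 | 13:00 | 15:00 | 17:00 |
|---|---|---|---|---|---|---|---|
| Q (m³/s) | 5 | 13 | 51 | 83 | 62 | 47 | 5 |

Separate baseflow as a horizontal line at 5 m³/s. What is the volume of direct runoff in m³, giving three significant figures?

V ≈ 1.66 × 10^6 m³

Direct-runoff ordinates (Q − Q_b): 0.0, 8.0, 46.0, 78.0, 57.0, 42.0, 0.0 m³/s.
ΣQ_DR = 231.0 m³/s.
With Δt = 2 h = 7200 s, V = ΣQ_DR · Δt = 231.0 × 7200 = 1.66 × 10^6 m³.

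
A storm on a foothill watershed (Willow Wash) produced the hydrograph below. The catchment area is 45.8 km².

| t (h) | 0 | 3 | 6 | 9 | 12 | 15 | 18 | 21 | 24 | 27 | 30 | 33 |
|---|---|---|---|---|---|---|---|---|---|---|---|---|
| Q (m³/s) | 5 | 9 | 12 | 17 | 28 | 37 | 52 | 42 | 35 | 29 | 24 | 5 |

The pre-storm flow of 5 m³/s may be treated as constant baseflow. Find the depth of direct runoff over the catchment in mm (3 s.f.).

d ≈ 55.4 mm

Direct runoff: 0.0, 4.0, 7.0, 12.0, 23.0, 32.0, 47.0, 37.0, 30.0, 24.0, 19.0, 0.0 m³/s; ΣQ_DR = 235.0 m³/s.
V = ΣQ_DR · Δt = 235.0 × 10800 s = 2.538 × 10^6 m³.
Over A = 45.8 km², depth = V / A = 55.4 mm.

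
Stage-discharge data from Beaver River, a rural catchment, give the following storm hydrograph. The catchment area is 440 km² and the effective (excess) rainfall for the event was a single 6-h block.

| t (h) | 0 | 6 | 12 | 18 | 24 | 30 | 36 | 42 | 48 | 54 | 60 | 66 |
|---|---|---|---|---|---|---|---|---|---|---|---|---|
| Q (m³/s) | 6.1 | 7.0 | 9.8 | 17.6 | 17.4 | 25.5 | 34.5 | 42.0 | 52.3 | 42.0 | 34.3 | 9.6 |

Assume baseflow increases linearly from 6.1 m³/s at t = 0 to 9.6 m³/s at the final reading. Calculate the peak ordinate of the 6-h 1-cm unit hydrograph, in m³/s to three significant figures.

Direct runoff: 0.00, 0.58, 3.06, 10.55, 10.03, 17.81, 26.49, 33.67, 43.65, 33.04, 25.02, 0.00 m³/s; ΣQ_DR = 203.9 m³/s, peak = 43.65 m³/s.
Runoff depth d = ΣQ_DR·Δt / A = 203.9 × 21600 / (440 km²) = 10.01 mm.
The 1-cm UH is the DRH scaled by (10 mm)/d, so U_p = 43.65 × 10/10.01 = 43.6 m³/s.

U_p ≈ 43.6 m³/s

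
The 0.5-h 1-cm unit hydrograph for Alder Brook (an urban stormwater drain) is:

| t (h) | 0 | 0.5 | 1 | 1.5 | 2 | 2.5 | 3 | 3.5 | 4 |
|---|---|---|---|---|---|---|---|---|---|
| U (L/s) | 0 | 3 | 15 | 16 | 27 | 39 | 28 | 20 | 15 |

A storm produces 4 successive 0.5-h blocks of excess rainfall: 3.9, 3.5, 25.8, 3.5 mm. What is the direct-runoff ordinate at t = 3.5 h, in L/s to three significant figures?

By discrete convolution, Q_j = Σ (P_i / 10 mm) · U_{j−i}.
At t = 3.5 h (j=7): Q = (3.9/10)·20 + (3.5/10)·28 + (25.8/10)·39 + (3.5/10)·27 = 128 L/s.

Q ≈ 128 L/s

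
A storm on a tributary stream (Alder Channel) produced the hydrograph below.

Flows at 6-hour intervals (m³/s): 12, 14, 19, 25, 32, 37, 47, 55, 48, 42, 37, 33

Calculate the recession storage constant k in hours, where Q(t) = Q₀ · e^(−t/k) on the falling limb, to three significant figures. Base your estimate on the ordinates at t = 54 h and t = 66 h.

k ≈ 49.8 h

On the falling limb, Q drops from 42 to 33 m³/s between t = 54 h and t = 66 h (Δt = 12 h).
k = −Δt / ln(Q₂/Q₁) = −12 / ln(33/42) = 49.8 h.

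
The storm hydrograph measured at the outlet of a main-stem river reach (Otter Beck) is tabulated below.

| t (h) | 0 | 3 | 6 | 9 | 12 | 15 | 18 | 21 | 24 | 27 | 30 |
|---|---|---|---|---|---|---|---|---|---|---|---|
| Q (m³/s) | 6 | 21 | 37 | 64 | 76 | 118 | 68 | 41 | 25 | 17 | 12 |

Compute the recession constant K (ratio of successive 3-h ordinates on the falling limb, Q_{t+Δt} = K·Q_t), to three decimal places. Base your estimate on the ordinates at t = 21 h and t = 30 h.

K ≈ 0.664

Using the recession-limb readings at t = 21 h and t = 30 h: Q falls from 41 to 12 m³/s over 3 intervals.
K = (Q₂/Q₁)^(1/3) = (12/41)^(1/3) = 0.664.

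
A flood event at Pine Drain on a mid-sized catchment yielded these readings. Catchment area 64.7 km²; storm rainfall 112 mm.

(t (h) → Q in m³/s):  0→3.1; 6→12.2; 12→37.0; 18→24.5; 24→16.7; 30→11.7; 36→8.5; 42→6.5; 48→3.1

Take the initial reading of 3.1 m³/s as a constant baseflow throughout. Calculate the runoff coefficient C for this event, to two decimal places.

C ≈ 0.28

ΣQ_DR = 95.40 m³/s; V = ΣQ_DR·Δt = 2.061 × 10^6 m³.
Runoff depth d = V / A = 31.85 mm.
C = d / P = 31.85 / 112 = 0.28.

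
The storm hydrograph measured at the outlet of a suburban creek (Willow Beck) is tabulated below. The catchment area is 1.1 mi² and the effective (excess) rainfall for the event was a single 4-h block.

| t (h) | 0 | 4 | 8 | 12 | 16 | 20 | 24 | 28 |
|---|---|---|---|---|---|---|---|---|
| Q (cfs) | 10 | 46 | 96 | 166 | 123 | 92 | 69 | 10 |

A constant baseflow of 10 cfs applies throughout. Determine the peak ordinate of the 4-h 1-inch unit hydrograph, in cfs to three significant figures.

Direct runoff: 0.0, 36.0, 86.0, 156.0, 113.0, 82.0, 59.0, 0.0 cfs; ΣQ_DR = 532.0 cfs, peak = 156.0 cfs.
Runoff depth d = ΣQ_DR·Δt / A = 532.0 × 14400 / (1.1 mi²) = 2.998 in.
The 1-inch UH is the DRH scaled by (1 in)/d, so U_p = 156.0 × 1/2.998 = 52.0 cfs.

U_p ≈ 52.0 cfs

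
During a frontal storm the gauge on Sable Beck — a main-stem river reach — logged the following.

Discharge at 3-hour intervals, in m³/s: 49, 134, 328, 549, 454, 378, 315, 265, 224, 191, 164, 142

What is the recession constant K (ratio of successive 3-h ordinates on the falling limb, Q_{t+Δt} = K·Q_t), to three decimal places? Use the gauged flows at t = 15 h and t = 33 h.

K ≈ 0.849

Using the recession-limb readings at t = 15 h and t = 33 h: Q falls from 378 to 142 m³/s over 6 intervals.
K = (Q₂/Q₁)^(1/6) = (142/378)^(1/6) = 0.849.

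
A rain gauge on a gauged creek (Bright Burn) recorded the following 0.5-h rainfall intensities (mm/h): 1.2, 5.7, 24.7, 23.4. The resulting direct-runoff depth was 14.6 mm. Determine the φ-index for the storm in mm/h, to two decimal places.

Only the 2 blocks with intensity above φ contribute runoff: 24.7, 23.4 mm/h.
Σ(I−φ)·Δt = d  ⇒  (24.7+23.4 − 2φ)·0.5 = 14.6
φ = (48.10 − 14.6/0.5) / 2 = 9.45 mm/h.

φ ≈ 9.45 mm/h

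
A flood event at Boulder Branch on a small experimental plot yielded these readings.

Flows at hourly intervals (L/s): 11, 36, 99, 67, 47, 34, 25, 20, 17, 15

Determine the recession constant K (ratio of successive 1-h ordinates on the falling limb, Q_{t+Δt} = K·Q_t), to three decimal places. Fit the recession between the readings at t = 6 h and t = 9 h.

K ≈ 0.843

Using the recession-limb readings at t = 6 h and t = 9 h: Q falls from 25 to 15 L/s over 3 intervals.
K = (Q₂/Q₁)^(1/3) = (15/25)^(1/3) = 0.843.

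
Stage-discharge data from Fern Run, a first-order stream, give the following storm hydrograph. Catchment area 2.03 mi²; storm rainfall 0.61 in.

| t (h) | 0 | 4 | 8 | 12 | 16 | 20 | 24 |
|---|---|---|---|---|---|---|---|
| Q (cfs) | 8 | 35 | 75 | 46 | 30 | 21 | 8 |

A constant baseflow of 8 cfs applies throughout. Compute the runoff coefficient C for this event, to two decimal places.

C ≈ 0.84

ΣQ_DR = 167.0 cfs; V = ΣQ_DR·Δt = 2.405 × 10^6 ft³.
Runoff depth d = V / A = 0.5099 in.
C = d / P = 0.5099 / 0.61 = 0.84.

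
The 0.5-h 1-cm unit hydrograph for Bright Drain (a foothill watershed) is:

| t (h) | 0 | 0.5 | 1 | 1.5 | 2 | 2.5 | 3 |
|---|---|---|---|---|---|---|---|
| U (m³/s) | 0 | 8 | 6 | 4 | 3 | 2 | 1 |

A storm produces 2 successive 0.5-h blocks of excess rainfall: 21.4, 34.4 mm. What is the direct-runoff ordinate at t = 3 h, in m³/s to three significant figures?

By discrete convolution, Q_j = Σ (P_i / 10 mm) · U_{j−i}.
At t = 3 h (j=6): Q = (21.4/10)·1 + (34.4/10)·2 = 9.02 m³/s.

Q ≈ 9.02 m³/s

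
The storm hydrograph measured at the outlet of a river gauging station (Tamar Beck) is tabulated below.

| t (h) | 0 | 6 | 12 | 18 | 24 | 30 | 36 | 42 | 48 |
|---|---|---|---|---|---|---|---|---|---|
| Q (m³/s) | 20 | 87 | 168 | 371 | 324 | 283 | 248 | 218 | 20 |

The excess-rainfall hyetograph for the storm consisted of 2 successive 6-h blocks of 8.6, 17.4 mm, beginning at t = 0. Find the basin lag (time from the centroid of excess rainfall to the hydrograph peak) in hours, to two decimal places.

t_L ≈ 10.98 h

Centroid of excess rainfall: t_c = Σ P_i·t̄_i / ΣP_i = 7.0154 h (block centres at 3, 9 h).
Hydrograph peak occurs at t = 18 h, so basin lag t_L = 18 − 7.0154 = 10.98 h.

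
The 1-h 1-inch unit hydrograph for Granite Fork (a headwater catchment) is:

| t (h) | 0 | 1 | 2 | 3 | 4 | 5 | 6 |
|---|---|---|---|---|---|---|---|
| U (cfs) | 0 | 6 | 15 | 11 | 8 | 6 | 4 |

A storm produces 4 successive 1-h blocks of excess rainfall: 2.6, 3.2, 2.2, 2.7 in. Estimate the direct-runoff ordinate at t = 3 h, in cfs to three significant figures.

Q ≈ 89.8 cfs

By discrete convolution, Q_j = Σ (P_i / 1 in) · U_{j−i}.
At t = 3 h (j=3): Q = (2.6/1)·11 + (3.2/1)·15 + (2.2/1)·6 + (2.7/1)·0 = 89.8 cfs.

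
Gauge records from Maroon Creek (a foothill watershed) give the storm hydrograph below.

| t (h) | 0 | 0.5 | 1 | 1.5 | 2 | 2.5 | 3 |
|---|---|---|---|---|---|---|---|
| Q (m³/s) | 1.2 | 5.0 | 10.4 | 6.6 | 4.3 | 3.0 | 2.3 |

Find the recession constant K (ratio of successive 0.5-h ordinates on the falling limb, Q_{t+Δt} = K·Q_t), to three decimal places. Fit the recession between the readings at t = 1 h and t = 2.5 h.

K ≈ 0.661

Using the recession-limb readings at t = 1 h and t = 2.5 h: Q falls from 10.4 to 3.0 m³/s over 3 intervals.
K = (Q₂/Q₁)^(1/3) = (3.0/10.4)^(1/3) = 0.661.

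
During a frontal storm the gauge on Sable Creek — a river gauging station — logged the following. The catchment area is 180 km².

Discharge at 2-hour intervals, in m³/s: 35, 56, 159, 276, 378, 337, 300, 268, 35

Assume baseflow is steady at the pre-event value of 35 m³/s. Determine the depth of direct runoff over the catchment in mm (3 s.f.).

d ≈ 61.2 mm

Direct runoff: 0.0, 21.0, 124.0, 241.0, 343.0, 302.0, 265.0, 233.0, 0.0 m³/s; ΣQ_DR = 1529 m³/s.
V = ΣQ_DR · Δt = 1529 × 7200 s = 1.101 × 10^7 m³.
Over A = 180 km², depth = V / A = 61.2 mm.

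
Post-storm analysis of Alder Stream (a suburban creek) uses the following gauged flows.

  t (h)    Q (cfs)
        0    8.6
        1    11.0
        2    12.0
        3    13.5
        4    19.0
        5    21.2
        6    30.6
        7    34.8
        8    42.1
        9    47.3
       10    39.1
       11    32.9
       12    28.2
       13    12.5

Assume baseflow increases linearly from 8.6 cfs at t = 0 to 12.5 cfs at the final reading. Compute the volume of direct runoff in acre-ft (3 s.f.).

Direct-runoff ordinates (Q − Q_b): 0.00, 2.10, 2.80, 4.00, 9.20, 11.10, 20.20, 24.10, 31.10, 36.00, 27.50, 21.00, 16.00, 0.00 cfs.
ΣQ_DR = 205.1 cfs.
With Δt = 1 h = 3600 s, V = ΣQ_DR · Δt = 205.1 × 3600 = 7.38 × 10^5 ft³ = 17.0 acre-ft.

V ≈ 17.0 acre-ft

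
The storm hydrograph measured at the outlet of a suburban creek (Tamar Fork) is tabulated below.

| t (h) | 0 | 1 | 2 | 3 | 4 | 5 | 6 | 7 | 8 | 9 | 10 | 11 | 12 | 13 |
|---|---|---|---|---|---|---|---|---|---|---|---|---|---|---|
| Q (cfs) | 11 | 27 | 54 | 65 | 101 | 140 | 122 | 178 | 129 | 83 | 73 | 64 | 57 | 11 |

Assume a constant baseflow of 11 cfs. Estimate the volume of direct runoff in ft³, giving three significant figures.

V ≈ 3.46 × 10^6 ft³

Direct-runoff ordinates (Q − Q_b): 0.0, 16.0, 43.0, 54.0, 90.0, 129.0, 111.0, 167.0, 118.0, 72.0, 62.0, 53.0, 46.0, 0.0 cfs.
ΣQ_DR = 961.0 cfs.
With Δt = 1 h = 3600 s, V = ΣQ_DR · Δt = 961.0 × 3600 = 3.46 × 10^6 ft³.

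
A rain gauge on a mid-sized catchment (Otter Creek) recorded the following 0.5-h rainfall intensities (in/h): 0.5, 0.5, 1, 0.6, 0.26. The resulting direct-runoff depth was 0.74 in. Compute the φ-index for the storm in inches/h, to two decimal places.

Only the 4 blocks with intensity above φ contribute runoff: 0.5, 0.5, 1, 0.6 in/h.
Σ(I−φ)·Δt = d  ⇒  (0.5+0.5+1+0.6 − 4φ)·0.5 = 0.74
φ = (2.600 − 0.74/0.5) / 4 = 0.28 in/h.

φ ≈ 0.28 in/h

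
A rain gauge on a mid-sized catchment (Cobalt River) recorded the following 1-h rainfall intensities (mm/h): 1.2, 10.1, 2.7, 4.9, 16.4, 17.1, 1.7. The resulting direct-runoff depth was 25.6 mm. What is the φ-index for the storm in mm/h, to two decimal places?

Only the 3 blocks with intensity above φ contribute runoff: 10.1, 16.4, 17.1 mm/h.
Σ(I−φ)·Δt = d  ⇒  (10.1+16.4+17.1 − 3φ)·1 = 25.6
φ = (43.60 − 25.6/1) / 3 = 6.00 mm/h.

φ ≈ 6.00 mm/h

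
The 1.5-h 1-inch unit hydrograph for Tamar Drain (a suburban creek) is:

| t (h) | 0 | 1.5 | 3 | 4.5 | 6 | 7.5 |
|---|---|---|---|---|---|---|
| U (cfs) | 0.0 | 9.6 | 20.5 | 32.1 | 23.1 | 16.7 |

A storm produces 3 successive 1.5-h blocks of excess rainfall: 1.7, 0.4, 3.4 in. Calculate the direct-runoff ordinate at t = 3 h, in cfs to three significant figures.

Q ≈ 38.7 cfs

By discrete convolution, Q_j = Σ (P_i / 1 in) · U_{j−i}.
At t = 3 h (j=2): Q = (1.7/1)·20.5 + (0.4/1)·9.6 + (3.4/1)·0.0 = 38.7 cfs.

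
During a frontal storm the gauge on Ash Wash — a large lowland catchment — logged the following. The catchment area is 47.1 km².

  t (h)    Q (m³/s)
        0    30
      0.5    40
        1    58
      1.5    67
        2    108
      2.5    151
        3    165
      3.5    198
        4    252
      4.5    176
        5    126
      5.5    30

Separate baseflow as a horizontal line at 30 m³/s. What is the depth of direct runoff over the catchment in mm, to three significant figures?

d ≈ 39.8 mm

Direct runoff: 0.0, 10.0, 28.0, 37.0, 78.0, 121.0, 135.0, 168.0, 222.0, 146.0, 96.0, 0.0 m³/s; ΣQ_DR = 1041 m³/s.
V = ΣQ_DR · Δt = 1041 × 1800 s = 1.874 × 10^6 m³.
Over A = 47.1 km², depth = V / A = 39.8 mm.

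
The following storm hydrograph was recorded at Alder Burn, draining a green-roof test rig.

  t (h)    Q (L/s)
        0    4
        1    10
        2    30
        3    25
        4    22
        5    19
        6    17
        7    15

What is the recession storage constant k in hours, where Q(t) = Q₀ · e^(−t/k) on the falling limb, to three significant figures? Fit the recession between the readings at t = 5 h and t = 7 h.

k ≈ 8.46 h

On the falling limb, Q drops from 19 to 15 L/s between t = 5 h and t = 7 h (Δt = 2 h).
k = −Δt / ln(Q₂/Q₁) = −2 / ln(15/19) = 8.46 h.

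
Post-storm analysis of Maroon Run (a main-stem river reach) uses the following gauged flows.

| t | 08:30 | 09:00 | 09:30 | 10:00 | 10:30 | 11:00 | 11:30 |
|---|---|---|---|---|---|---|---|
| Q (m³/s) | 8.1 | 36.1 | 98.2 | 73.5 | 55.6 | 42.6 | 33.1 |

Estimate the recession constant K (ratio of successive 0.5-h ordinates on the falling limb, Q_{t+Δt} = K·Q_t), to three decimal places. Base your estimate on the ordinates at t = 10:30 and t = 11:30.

Using the recession-limb readings at t = 10:30 and t = 11:30: Q falls from 55.6 to 33.1 m³/s over 2 intervals.
K = (Q₂/Q₁)^(1/2) = (33.1/55.6)^(1/2) = 0.772.

K ≈ 0.772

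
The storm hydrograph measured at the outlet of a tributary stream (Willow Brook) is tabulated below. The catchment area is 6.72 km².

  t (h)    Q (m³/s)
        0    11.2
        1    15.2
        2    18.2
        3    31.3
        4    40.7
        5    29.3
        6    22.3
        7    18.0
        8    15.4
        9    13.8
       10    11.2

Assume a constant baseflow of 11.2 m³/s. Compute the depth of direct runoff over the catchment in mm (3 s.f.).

Direct runoff: 0.0, 4.0, 7.0, 20.1, 29.5, 18.1, 11.1, 6.8, 4.2, 2.6, 0.0 m³/s; ΣQ_DR = 103.4 m³/s.
V = ΣQ_DR · Δt = 103.4 × 3600 s = 3.722 × 10^5 m³.
Over A = 6.72 km², depth = V / A = 55.4 mm.

d ≈ 55.4 mm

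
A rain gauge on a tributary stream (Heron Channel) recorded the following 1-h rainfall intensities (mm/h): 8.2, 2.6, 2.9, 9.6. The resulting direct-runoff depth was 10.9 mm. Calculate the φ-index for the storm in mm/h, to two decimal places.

Only the 2 blocks with intensity above φ contribute runoff: 8.2, 9.6 mm/h.
Σ(I−φ)·Δt = d  ⇒  (8.2+9.6 − 2φ)·1 = 10.9
φ = (17.80 − 10.9/1) / 2 = 3.45 mm/h.

φ ≈ 3.45 mm/h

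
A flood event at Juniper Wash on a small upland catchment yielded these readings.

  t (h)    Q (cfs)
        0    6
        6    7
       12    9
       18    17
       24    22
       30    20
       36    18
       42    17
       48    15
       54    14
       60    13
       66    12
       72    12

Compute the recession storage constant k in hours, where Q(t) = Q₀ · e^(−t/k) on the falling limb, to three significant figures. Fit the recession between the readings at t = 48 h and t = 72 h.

k ≈ 108 h

On the falling limb, Q drops from 15 to 12 cfs between t = 48 h and t = 72 h (Δt = 24 h).
k = −Δt / ln(Q₂/Q₁) = −24 / ln(12/15) = 108 h.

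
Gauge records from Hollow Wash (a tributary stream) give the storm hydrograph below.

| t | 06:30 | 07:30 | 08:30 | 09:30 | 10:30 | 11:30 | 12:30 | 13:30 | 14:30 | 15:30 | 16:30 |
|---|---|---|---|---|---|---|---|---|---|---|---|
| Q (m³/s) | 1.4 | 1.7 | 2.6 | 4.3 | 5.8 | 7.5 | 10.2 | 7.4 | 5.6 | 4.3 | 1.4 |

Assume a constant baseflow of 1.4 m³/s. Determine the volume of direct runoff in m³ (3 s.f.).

Direct-runoff ordinates (Q − Q_b): 0.0, 0.3, 1.2, 2.9, 4.4, 6.1, 8.8, 6.0, 4.2, 2.9, 0.0 m³/s.
ΣQ_DR = 36.80 m³/s.
With Δt = 1 h = 3600 s, V = ΣQ_DR · Δt = 36.80 × 3600 = 1.32 × 10^5 m³.

V ≈ 1.32 × 10^5 m³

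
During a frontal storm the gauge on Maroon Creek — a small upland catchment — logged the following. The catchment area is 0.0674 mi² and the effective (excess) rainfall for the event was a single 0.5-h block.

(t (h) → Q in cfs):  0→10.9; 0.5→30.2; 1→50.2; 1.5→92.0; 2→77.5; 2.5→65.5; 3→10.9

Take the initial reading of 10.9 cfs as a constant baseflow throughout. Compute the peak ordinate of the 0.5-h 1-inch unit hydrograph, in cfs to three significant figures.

U_p ≈ 27.0 cfs

Direct runoff: 0.0, 19.3, 39.3, 81.1, 66.6, 54.6, 0.0 cfs; ΣQ_DR = 260.9 cfs, peak = 81.1 cfs.
Runoff depth d = ΣQ_DR·Δt / A = 260.9 × 1800 / (0.0674 mi²) = 2.999 in.
The 1-inch UH is the DRH scaled by (1 in)/d, so U_p = 81.1 × 1/2.999 = 27.0 cfs.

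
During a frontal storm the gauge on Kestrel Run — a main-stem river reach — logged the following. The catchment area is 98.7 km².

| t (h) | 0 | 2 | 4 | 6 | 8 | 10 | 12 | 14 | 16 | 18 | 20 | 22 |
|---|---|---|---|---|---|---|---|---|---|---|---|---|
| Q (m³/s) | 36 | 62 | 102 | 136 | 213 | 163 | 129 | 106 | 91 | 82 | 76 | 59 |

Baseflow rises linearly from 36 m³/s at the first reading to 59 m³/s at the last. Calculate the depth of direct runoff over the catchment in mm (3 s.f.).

Direct runoff: 0.00, 23.91, 61.82, 93.73, 168.64, 116.55, 80.45, 55.36, 38.27, 27.18, 19.09, 0.00 m³/s; ΣQ_DR = 685.0 m³/s.
V = ΣQ_DR · Δt = 685.0 × 7200 s = 4.932 × 10^6 m³.
Over A = 98.7 km², depth = V / A = 50.0 mm.

d ≈ 50.0 mm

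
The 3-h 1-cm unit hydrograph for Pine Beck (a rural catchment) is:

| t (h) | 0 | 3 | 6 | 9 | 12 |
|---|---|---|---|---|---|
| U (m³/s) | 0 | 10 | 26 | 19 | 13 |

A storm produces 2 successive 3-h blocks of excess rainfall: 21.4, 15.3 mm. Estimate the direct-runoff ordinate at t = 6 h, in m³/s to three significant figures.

Q ≈ 70.9 m³/s

By discrete convolution, Q_j = Σ (P_i / 10 mm) · U_{j−i}.
At t = 6 h (j=2): Q = (21.4/10)·26 + (15.3/10)·10 = 70.9 m³/s.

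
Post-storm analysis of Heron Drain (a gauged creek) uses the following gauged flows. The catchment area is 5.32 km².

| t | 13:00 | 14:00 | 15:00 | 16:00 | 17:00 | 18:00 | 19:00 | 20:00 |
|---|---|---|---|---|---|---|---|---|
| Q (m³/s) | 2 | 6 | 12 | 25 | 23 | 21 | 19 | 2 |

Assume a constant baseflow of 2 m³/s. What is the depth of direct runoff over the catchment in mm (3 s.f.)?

Direct runoff: 0.0, 4.0, 10.0, 23.0, 21.0, 19.0, 17.0, 0.0 m³/s; ΣQ_DR = 94.00 m³/s.
V = ΣQ_DR · Δt = 94.00 × 3600 s = 3.384 × 10^5 m³.
Over A = 5.32 km², depth = V / A = 63.6 mm.

d ≈ 63.6 mm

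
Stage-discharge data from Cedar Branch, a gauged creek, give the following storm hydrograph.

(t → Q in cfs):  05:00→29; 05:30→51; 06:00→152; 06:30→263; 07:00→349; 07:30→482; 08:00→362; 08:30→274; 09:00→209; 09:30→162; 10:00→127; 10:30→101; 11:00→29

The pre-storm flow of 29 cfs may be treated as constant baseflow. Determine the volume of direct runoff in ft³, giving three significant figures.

Direct-runoff ordinates (Q − Q_b): 0.0, 22.0, 123.0, 234.0, 320.0, 453.0, 333.0, 245.0, 180.0, 133.0, 98.0, 72.0, 0.0 cfs.
ΣQ_DR = 2213 cfs.
With Δt = 0.5 h = 1800 s, V = ΣQ_DR · Δt = 2213 × 1800 = 3.98 × 10^6 ft³.

V ≈ 3.98 × 10^6 ft³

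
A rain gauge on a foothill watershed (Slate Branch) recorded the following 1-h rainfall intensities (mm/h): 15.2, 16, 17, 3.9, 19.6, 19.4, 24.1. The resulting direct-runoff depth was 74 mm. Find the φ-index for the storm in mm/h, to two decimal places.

Only the 6 blocks with intensity above φ contribute runoff: 15.2, 16, 17, 19.6, 19.4, 24.1 mm/h.
Σ(I−φ)·Δt = d  ⇒  (15.2+16+17+19.6+19.4+24.1 − 6φ)·1 = 74
φ = (111.3 − 74/1) / 6 = 6.22 mm/h.

φ ≈ 6.22 mm/h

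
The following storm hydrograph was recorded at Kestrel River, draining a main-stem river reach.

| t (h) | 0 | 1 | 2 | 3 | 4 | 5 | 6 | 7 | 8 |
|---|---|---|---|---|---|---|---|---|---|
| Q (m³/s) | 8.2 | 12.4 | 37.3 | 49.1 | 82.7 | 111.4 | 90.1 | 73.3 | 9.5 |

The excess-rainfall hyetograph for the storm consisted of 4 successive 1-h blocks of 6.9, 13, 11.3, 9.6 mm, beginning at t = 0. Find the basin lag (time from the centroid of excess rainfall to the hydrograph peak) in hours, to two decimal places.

t_L ≈ 2.92 h

Centroid of excess rainfall: t_c = Σ P_i·t̄_i / ΣP_i = 2.0784 h (block centres at 0.5, 1.5, 2.5, 3.5 h).
Hydrograph peak occurs at t = 5 h, so basin lag t_L = 5 − 2.0784 = 2.92 h.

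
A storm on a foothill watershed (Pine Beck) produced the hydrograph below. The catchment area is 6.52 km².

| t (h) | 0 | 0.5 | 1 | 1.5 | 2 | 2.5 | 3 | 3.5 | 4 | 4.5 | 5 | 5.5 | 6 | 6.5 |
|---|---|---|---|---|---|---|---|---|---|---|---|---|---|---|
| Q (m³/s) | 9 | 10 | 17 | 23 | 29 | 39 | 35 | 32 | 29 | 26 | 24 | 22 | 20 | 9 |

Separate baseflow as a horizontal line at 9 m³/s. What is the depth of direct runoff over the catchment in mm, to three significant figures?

Direct runoff: 0.0, 1.0, 8.0, 14.0, 20.0, 30.0, 26.0, 23.0, 20.0, 17.0, 15.0, 13.0, 11.0, 0.0 m³/s; ΣQ_DR = 198.0 m³/s.
V = ΣQ_DR · Δt = 198.0 × 1800 s = 3.564 × 10^5 m³.
Over A = 6.52 km², depth = V / A = 54.7 mm.

d ≈ 54.7 mm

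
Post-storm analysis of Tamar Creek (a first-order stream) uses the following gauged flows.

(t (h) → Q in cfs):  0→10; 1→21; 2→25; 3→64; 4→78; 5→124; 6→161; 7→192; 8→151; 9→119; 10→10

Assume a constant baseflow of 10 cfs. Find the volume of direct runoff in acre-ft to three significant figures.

Direct-runoff ordinates (Q − Q_b): 0.0, 11.0, 15.0, 54.0, 68.0, 114.0, 151.0, 182.0, 141.0, 109.0, 0.0 cfs.
ΣQ_DR = 845.0 cfs.
With Δt = 1 h = 3600 s, V = ΣQ_DR · Δt = 845.0 × 3600 = 3.04 × 10^6 ft³ = 69.8 acre-ft.

V ≈ 69.8 acre-ft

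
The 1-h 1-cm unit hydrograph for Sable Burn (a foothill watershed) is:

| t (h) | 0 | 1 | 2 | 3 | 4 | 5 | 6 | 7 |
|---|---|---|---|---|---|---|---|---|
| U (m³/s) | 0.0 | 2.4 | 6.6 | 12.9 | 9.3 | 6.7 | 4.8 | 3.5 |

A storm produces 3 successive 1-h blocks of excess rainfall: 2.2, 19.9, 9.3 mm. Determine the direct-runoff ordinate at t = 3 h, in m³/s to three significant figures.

Q ≈ 18.2 m³/s

By discrete convolution, Q_j = Σ (P_i / 10 mm) · U_{j−i}.
At t = 3 h (j=3): Q = (2.2/10)·12.9 + (19.9/10)·6.6 + (9.3/10)·2.4 = 18.2 m³/s.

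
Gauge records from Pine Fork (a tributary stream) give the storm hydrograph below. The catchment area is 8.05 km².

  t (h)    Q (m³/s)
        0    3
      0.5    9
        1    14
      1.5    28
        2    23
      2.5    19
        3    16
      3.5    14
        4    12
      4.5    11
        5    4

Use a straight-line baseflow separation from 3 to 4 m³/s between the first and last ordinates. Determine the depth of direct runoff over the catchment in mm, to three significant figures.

Direct runoff: 0.00, 5.90, 10.80, 24.70, 19.60, 15.50, 12.40, 10.30, 8.20, 7.10, 0.00 m³/s; ΣQ_DR = 114.5 m³/s.
V = ΣQ_DR · Δt = 114.5 × 1800 s = 2.061 × 10^5 m³.
Over A = 8.05 km², depth = V / A = 25.6 mm.

d ≈ 25.6 mm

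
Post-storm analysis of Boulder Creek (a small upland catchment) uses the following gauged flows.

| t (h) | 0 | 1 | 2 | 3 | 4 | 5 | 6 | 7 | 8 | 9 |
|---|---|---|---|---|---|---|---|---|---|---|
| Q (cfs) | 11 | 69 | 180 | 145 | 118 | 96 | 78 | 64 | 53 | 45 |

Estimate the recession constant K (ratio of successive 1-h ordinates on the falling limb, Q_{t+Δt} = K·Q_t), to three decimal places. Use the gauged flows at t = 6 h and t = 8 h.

Using the recession-limb readings at t = 6 h and t = 8 h: Q falls from 78 to 53 cfs over 2 intervals.
K = (Q₂/Q₁)^(1/2) = (53/78)^(1/2) = 0.824.

K ≈ 0.824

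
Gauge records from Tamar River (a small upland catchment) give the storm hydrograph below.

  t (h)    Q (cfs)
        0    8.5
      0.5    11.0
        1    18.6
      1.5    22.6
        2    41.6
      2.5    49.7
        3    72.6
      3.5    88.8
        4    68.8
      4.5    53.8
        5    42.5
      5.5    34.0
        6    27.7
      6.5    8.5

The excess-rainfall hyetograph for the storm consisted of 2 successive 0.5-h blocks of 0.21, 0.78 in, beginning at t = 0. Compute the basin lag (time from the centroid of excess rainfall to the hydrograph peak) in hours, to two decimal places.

Centroid of excess rainfall: t_c = Σ P_i·t̄_i / ΣP_i = 0.6439 h (block centres at 0.25, 0.75 h).
Hydrograph peak occurs at t = 3.5 h, so basin lag t_L = 3.5 − 0.6439 = 2.86 h.

t_L ≈ 2.86 h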